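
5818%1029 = 673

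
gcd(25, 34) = 1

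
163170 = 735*222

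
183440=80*2293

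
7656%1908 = 24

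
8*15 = 120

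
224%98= 28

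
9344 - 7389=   1955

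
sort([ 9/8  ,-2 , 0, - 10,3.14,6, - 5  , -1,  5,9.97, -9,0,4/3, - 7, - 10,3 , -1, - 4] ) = [-10, - 10, - 9 ,-7 ,-5,-4, - 2, - 1 , - 1,0,0, 9/8, 4/3, 3 , 3.14, 5, 6,9.97]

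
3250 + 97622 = 100872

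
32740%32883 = 32740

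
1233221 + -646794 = 586427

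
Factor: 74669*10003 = 746914007 = 7^2*1429^1 * 10667^1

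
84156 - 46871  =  37285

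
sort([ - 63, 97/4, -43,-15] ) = [ - 63, -43, - 15, 97/4] 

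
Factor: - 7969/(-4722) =2^ ( -1 )*3^( - 1 )*13^1*613^1*787^(-1 ) 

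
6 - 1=5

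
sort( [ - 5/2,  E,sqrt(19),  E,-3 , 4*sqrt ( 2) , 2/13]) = [  -  3,-5/2 , 2/13 , E, E, sqrt( 19), 4*sqrt( 2) ]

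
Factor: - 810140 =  - 2^2 *5^1*40507^1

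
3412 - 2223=1189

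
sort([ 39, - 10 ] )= [  -  10,39 ]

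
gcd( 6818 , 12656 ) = 14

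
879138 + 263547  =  1142685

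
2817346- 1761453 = 1055893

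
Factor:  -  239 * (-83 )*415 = 5^1*83^2*239^1 =8232355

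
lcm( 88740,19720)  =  177480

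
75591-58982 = 16609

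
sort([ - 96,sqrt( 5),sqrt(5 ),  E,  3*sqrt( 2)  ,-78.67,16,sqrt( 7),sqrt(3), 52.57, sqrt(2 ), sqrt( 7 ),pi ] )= [-96,- 78.67,sqrt( 2 ),sqrt( 3),sqrt(5),sqrt( 5) , sqrt( 7),sqrt( 7),  E,pi, 3 *sqrt( 2), 16, 52.57]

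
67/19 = 3 + 10/19 = 3.53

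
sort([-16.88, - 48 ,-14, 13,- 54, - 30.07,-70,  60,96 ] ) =[-70, - 54 , - 48, - 30.07 ,- 16.88, -14,13, 60, 96]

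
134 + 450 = 584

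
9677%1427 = 1115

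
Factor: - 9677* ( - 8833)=11^2*73^1 * 9677^1 = 85476941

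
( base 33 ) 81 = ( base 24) b1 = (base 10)265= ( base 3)100211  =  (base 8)411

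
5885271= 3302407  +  2582864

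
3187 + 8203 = 11390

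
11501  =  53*217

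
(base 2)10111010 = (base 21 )8I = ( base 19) 9F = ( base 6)510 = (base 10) 186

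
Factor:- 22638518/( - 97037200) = 11319259/48518600 = 2^( - 3 )*5^( - 2)*7^1 * 13^( - 1)*18661^( - 1)*1617037^1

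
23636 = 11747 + 11889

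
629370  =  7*89910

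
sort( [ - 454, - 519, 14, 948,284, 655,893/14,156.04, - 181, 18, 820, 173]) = [ - 519, - 454,-181 , 14, 18, 893/14,  156.04,173, 284, 655, 820, 948]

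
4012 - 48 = 3964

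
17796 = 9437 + 8359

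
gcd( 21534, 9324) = 222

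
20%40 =20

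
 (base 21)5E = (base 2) 1110111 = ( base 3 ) 11102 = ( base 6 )315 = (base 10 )119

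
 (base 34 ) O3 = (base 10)819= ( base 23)1CE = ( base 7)2250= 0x333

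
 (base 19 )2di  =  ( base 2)1111011011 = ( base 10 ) 987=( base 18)30F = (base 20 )297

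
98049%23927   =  2341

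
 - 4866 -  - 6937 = 2071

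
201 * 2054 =412854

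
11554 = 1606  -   - 9948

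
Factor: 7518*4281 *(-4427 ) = -2^1*3^2*7^1*19^1*179^1 * 233^1*1427^1 = -  142481038266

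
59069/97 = 608 + 93/97 = 608.96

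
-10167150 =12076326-22243476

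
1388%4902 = 1388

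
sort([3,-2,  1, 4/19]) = [ - 2, 4/19, 1, 3 ]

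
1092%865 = 227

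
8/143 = 8/143 = 0.06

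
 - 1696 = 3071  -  4767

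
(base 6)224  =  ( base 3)10021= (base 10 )88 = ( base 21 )44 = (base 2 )1011000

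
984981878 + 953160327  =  1938142205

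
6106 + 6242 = 12348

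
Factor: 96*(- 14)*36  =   - 2^8 * 3^3*7^1=-48384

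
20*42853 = 857060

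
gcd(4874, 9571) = 1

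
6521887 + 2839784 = 9361671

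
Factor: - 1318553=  - 1318553^1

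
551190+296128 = 847318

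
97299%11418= 5955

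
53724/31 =1733+1/31 = 1733.03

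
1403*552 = 774456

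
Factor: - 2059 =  -29^1*71^1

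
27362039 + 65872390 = 93234429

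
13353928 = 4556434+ 8797494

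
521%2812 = 521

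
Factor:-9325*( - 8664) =80791800= 2^3 * 3^1*  5^2*19^2*373^1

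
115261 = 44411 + 70850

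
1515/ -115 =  - 14 + 19/23 = -13.17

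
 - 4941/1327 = -4941/1327 = -3.72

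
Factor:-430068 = - 2^2*3^1*35839^1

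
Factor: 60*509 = 2^2*3^1*5^1 * 509^1 = 30540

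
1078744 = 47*22952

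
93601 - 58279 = 35322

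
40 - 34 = 6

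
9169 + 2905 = 12074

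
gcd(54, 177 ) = 3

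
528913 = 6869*77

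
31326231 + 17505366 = 48831597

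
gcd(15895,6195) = 5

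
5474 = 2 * 2737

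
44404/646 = 68+14/19  =  68.74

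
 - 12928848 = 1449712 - 14378560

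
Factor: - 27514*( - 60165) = 1655379810= 2^1*3^2*5^1*7^1*191^1 *13757^1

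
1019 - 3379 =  - 2360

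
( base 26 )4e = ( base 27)4A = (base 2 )1110110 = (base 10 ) 118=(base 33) 3j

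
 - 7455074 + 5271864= - 2183210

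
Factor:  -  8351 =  - 7^1*1193^1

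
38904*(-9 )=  - 350136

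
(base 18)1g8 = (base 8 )1154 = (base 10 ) 620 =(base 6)2512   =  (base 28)M4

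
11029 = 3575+7454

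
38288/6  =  19144/3  =  6381.33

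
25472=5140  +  20332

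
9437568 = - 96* ( - 98308) 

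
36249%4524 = 57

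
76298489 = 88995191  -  12696702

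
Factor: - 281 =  - 281^1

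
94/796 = 47/398 = 0.12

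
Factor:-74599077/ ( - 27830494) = 2^(  -  1)*3^1*7^1 * 17^1*397^ ( - 1)*35051^ ( - 1)*208961^1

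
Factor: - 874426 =-2^1* 7^1*62459^1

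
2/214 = 1/107 = 0.01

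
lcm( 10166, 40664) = 40664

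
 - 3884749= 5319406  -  9204155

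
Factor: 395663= 97^1 * 4079^1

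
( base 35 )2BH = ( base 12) 1798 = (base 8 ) 5444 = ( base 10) 2852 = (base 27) 3OH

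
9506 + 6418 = 15924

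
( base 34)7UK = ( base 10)9132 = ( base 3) 110112020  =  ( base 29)aoq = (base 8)21654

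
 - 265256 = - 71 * 3736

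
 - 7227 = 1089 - 8316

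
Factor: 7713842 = 2^1 * 3856921^1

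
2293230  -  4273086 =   -  1979856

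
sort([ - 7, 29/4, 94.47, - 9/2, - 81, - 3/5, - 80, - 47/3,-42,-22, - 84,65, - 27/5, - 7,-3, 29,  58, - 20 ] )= [ - 84, - 81,-80 , - 42,-22, - 20, - 47/3, - 7, - 7, - 27/5, - 9/2, - 3, - 3/5, 29/4, 29, 58, 65,94.47]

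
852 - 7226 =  - 6374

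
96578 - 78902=17676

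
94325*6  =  565950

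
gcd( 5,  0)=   5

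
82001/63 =82001/63 = 1301.60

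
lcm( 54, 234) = 702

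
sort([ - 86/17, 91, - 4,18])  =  [ - 86/17 ,-4, 18,91 ]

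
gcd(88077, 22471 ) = 1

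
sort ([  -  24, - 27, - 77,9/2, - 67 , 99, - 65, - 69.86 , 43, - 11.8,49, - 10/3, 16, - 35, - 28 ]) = [ - 77, - 69.86, - 67, - 65,- 35,-28,  -  27,- 24, - 11.8,-10/3, 9/2,16, 43, 49,99] 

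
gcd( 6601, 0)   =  6601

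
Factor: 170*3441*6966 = 2^2*3^5*5^1*17^1*31^1*37^1*43^1= 4074901020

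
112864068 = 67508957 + 45355111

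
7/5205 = 7/5205 = 0.00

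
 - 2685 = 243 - 2928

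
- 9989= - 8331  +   -1658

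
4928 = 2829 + 2099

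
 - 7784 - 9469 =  - 17253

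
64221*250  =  16055250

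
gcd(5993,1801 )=1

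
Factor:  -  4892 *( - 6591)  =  32243172  =  2^2*3^1*13^3*1223^1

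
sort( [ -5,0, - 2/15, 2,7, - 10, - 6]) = [ - 10, - 6,-5,-2/15,  0,  2 , 7] 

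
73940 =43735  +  30205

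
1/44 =1/44= 0.02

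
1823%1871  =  1823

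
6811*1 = 6811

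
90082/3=30027 + 1/3=30027.33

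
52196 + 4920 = 57116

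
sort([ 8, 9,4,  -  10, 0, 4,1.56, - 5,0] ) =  [ - 10 ,  -  5,0, 0 , 1.56,4 , 4,8  ,  9] 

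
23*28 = 644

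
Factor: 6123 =3^1*13^1 * 157^1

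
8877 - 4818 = 4059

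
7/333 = 7/333= 0.02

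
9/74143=9/74143 = 0.00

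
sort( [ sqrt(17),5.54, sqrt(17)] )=[ sqrt(17), sqrt(17 ),  5.54]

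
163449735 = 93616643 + 69833092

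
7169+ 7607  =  14776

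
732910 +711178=1444088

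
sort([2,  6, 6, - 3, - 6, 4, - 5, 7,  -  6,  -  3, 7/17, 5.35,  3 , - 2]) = [ - 6, - 6, - 5, -3, - 3,  -  2,7/17, 2 , 3 , 4,5.35, 6,6,  7]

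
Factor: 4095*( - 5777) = - 23656815  =  - 3^2*5^1*7^1*13^1* 53^1*109^1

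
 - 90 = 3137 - 3227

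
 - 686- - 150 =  - 536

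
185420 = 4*46355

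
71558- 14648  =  56910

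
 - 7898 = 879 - 8777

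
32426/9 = 32426/9 = 3602.89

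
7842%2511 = 309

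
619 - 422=197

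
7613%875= 613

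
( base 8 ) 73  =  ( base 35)1O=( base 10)59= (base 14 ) 43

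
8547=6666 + 1881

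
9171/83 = 110  +  41/83  =  110.49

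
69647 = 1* 69647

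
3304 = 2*1652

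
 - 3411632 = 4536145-7947777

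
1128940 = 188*6005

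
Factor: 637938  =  2^1*3^2*7^1 *61^1* 83^1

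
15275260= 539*28340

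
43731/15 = 14577/5 = 2915.40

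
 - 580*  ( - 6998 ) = 4058840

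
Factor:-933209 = -933209^1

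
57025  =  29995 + 27030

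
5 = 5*1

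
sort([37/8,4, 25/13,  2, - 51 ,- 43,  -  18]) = [ - 51, - 43, - 18 , 25/13, 2,4 , 37/8 ] 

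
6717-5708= 1009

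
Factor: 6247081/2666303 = 2666303^( - 1)*6247081^1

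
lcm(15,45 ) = 45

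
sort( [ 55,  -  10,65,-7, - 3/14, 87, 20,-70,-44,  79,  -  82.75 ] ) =[ - 82.75, - 70, - 44, - 10 , - 7, - 3/14,  20, 55,  65,79, 87]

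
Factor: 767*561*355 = 3^1*5^1*11^1*13^1 * 17^1*59^1*71^1  =  152751885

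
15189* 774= 11756286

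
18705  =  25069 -6364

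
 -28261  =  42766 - 71027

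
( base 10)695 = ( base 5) 10240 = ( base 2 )1010110111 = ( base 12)49b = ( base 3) 221202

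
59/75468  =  59/75468 =0.00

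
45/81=5/9= 0.56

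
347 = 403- 56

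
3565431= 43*82917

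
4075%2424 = 1651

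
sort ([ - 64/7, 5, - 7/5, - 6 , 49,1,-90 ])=[ - 90,  -  64/7, - 6 ,-7/5,1, 5, 49]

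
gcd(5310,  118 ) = 118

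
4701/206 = 4701/206 = 22.82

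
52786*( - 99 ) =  - 5225814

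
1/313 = 1/313 = 0.00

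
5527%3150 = 2377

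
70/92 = 35/46= 0.76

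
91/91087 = 91/91087 = 0.00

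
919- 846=73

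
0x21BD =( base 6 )103553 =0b10000110111101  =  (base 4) 2012331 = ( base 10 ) 8637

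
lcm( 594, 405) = 8910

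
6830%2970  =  890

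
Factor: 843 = 3^1* 281^1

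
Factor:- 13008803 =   -  229^1*56807^1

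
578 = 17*34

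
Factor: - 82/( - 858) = 3^( - 1 )*11^( - 1 )*13^( - 1)*41^1 = 41/429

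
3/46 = 3/46 = 0.07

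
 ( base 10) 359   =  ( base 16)167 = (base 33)at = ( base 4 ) 11213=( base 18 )11h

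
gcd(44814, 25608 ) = 6402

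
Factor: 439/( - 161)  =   - 7^(  -  1) *23^(-1 )*439^1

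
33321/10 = 33321/10= 3332.10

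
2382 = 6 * 397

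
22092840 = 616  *35865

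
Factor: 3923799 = 3^1*11^1*118903^1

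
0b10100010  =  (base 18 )90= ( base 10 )162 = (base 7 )321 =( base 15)AC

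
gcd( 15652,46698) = 86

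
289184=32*9037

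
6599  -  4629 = 1970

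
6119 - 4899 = 1220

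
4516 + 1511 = 6027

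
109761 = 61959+47802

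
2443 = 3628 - 1185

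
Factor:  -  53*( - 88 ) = 2^3*11^1*53^1 = 4664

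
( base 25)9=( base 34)9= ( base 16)9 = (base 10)9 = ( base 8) 11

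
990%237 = 42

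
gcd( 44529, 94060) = 1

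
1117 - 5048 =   -  3931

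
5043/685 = 7+248/685 = 7.36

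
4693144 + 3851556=8544700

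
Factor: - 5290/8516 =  - 2645/4258 = - 2^(  -  1)*5^1*23^2 * 2129^( - 1) 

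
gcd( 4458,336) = 6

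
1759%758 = 243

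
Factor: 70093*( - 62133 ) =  - 4355088369 = - 3^1*29^1*139^1*149^1*2417^1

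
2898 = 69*42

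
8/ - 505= - 1 + 497/505 = - 0.02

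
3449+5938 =9387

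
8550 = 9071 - 521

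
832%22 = 18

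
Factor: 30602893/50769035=5^(-1 )*10153807^(  -  1)*30602893^1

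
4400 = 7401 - 3001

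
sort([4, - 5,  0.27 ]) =[ - 5,0.27,4]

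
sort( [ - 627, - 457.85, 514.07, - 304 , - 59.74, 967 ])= [ - 627, - 457.85, - 304,-59.74 , 514.07,967 ] 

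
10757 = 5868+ 4889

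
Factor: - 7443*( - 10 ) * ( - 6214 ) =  - 462508020 = -  2^2 * 3^2 * 5^1  *  13^1*239^1*827^1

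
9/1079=9/1079 = 0.01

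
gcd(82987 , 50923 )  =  1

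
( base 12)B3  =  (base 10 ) 135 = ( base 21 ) 69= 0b10000111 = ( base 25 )5A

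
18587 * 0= 0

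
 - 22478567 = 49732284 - 72210851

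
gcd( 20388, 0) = 20388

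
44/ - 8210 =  - 22/4105 = - 0.01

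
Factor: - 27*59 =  -3^3*59^1 = - 1593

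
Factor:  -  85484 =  - 2^2 * 7^1*43^1*71^1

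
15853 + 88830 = 104683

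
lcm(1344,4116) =65856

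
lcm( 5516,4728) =33096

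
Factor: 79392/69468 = 8/7 =2^3*7^( - 1 )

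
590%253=84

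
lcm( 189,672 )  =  6048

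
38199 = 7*5457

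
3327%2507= 820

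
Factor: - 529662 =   -  2^1*3^1*7^1 *12611^1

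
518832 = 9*57648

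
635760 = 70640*9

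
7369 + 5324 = 12693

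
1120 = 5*224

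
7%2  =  1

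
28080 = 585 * 48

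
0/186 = 0= 0.00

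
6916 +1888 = 8804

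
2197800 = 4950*444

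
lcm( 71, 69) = 4899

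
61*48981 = 2987841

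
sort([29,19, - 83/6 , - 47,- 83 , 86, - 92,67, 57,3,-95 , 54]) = [ - 95, - 92, - 83,-47, - 83/6, 3 , 19, 29,54 , 57,67,86]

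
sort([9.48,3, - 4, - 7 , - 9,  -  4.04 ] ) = [-9, - 7,-4.04,-4,  3, 9.48 ] 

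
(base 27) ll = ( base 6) 2420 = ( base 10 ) 588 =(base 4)21030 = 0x24C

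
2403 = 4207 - 1804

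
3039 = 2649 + 390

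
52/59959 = 52/59959 = 0.00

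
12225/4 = 3056 + 1/4 = 3056.25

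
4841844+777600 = 5619444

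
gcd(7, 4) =1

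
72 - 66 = 6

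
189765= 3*63255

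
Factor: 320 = 2^6*5^1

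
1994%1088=906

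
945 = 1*945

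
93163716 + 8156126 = 101319842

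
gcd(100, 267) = 1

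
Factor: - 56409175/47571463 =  -5^2*2256367^1*47571463^( - 1)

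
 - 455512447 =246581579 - 702094026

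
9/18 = 1/2 = 0.50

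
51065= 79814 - 28749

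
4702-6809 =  - 2107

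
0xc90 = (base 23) 61J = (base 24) 5E0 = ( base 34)2qk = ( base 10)3216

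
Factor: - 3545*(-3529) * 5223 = 3^1* 5^1*709^1*1741^1*3529^1 = 65341323015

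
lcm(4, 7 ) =28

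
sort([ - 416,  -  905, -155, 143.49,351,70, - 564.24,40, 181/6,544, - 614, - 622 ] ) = [ - 905,- 622, - 614,  -  564.24, - 416,  -  155,  181/6, 40,  70,143.49,351,544 ]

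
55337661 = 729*75909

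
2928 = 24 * 122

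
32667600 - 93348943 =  - 60681343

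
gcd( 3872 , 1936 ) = 1936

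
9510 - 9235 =275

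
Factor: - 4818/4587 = -2^1*73^1*139^(  -  1) = - 146/139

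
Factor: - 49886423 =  - 821^1*60763^1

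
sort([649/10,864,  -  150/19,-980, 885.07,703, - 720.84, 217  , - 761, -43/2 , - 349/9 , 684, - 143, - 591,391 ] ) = [-980, - 761, - 720.84, - 591, - 143 , - 349/9, - 43/2, -150/19 , 649/10, 217,391,684,703,  864,885.07]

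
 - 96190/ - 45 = 2137 +5/9 = 2137.56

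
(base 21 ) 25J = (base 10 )1006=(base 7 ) 2635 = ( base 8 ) 1756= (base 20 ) 2A6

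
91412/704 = 129 + 149/176  =  129.85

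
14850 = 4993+9857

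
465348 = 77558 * 6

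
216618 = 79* 2742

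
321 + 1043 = 1364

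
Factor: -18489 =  - 3^1*6163^1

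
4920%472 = 200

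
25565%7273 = 3746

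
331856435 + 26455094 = 358311529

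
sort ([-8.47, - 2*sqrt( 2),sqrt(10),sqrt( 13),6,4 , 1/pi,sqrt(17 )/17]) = [-8.47,  -  2*sqrt( 2 ),sqrt( 17)/17,1/pi, sqrt(10 ), sqrt( 13), 4,6]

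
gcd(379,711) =1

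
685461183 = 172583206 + 512877977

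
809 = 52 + 757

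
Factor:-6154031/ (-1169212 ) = 2^ ( - 2 ) * 11^( - 1)*13^1*43^1*101^1*109^1*26573^( - 1) 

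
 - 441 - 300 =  - 741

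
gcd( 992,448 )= 32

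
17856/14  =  8928/7 = 1275.43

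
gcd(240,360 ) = 120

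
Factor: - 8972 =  - 2^2*2243^1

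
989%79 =41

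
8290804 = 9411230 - 1120426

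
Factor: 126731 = 11^1*41^1*281^1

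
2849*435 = 1239315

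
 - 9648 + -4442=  - 14090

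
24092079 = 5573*4323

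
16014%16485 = 16014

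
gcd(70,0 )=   70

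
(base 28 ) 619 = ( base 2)1001010000101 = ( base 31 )4st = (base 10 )4741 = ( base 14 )1a29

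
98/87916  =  49/43958 = 0.00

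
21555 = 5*4311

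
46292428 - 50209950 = - 3917522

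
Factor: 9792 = 2^6*3^2*17^1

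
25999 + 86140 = 112139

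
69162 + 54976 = 124138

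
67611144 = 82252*822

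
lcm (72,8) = 72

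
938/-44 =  - 469/22 =-  21.32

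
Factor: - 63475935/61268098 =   -  2^ ( - 1 )*3^1 * 5^1*277^1*15277^1*30634049^(-1 )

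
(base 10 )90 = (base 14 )66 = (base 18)50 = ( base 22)42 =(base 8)132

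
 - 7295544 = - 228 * 31998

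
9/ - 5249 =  - 1 + 5240/5249 = - 0.00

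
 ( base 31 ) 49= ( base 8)205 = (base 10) 133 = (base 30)4d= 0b10000101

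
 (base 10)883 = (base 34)PX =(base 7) 2401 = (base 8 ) 1563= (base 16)373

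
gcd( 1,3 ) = 1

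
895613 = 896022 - 409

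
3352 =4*838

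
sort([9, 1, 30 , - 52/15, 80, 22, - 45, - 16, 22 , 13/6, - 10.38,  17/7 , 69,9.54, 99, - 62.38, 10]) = [-62.38, - 45 ,-16, - 10.38,-52/15,1,13/6, 17/7,9, 9.54, 10, 22, 22, 30,69,80 , 99]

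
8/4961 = 8/4961 = 0.00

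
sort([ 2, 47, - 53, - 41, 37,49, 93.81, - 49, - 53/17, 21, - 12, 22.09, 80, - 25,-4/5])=[-53,  -  49,-41,  -  25,  -  12,  -  53/17,-4/5, 2,21, 22.09, 37, 47, 49, 80, 93.81 ] 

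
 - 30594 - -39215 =8621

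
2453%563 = 201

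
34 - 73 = - 39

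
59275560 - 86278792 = -27003232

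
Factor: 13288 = 2^3*11^1* 151^1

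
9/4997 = 9/4997 = 0.00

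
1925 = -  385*( - 5) 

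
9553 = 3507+6046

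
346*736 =254656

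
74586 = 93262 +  - 18676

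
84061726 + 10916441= 94978167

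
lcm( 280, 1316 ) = 13160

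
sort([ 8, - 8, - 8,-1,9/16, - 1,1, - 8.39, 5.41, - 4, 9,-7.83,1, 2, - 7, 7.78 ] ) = [ - 8.39,-8, - 8,-7.83, - 7,-4, - 1, - 1, 9/16, 1,1 , 2,  5.41, 7.78, 8, 9] 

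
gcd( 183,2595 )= 3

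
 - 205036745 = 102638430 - 307675175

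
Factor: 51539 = 51539^1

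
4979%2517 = 2462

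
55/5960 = 11/1192 = 0.01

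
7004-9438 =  - 2434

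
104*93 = 9672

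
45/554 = 45/554 = 0.08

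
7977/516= 2659/172  =  15.46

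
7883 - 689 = 7194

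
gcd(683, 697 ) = 1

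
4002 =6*667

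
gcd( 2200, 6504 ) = 8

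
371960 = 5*74392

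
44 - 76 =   -  32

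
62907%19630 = 4017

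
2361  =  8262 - 5901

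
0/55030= 0 = 0.00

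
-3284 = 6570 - 9854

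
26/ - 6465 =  - 1 + 6439/6465 = - 0.00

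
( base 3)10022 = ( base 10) 89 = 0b1011001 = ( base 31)2R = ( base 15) 5e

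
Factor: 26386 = 2^1 * 79^1*167^1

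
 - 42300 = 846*( -50 ) 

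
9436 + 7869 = 17305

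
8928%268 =84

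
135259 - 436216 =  - 300957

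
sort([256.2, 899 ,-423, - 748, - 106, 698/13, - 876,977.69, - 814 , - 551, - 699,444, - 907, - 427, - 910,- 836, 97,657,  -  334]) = [ - 910, - 907,-876,  -  836, - 814 , - 748,  -  699 , - 551, - 427, - 423, - 334, - 106 , 698/13,97,256.2, 444,657, 899,  977.69]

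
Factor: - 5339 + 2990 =-2349=- 3^4* 29^1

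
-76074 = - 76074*1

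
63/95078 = 63/95078 = 0.00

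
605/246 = 2 + 113/246 = 2.46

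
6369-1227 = 5142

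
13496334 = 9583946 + 3912388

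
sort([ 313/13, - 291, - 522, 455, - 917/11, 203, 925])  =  [ -522,  -  291, - 917/11, 313/13,203,455, 925] 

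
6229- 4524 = 1705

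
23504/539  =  43  +  327/539 =43.61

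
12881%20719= 12881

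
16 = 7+9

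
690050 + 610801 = 1300851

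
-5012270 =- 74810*67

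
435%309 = 126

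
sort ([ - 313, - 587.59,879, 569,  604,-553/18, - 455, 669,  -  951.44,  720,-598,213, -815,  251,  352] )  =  [- 951.44, - 815 , - 598,-587.59,-455, -313,-553/18,213,  251,352,569,604,669, 720, 879 ]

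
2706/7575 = 902/2525 = 0.36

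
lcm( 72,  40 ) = 360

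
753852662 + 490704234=1244556896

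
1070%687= 383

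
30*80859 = 2425770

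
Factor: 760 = 2^3*5^1 * 19^1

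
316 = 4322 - 4006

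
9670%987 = 787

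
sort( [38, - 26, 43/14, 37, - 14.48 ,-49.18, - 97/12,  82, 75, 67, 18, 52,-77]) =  [ - 77, - 49.18, - 26, - 14.48,  -  97/12, 43/14,  18,37, 38, 52,67,75, 82 ]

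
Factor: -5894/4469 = - 2^1 * 7^1*41^( - 1) * 109^(-1 )*421^1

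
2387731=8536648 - 6148917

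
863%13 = 5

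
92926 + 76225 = 169151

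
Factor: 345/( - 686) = - 2^( - 1 ) * 3^1*5^1*7^(  -  3)*23^1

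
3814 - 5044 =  - 1230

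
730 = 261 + 469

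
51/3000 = 17/1000 = 0.02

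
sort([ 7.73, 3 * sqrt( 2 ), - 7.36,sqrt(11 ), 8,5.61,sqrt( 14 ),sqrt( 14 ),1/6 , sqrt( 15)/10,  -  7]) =[ - 7.36, -7,1/6,sqrt(15 )/10,sqrt( 11 ),sqrt (14 ), sqrt( 14 ),  3*sqrt( 2),5.61,7.73, 8]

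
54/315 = 6/35 = 0.17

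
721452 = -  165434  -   - 886886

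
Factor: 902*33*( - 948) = - 2^3 * 3^2 * 11^2*41^1 *79^1=- 28218168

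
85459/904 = 94 + 483/904=94.53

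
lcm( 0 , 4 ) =0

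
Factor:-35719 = -23^1*1553^1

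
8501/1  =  8501 = 8501.00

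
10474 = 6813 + 3661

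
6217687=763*8149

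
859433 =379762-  - 479671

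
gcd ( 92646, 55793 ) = 1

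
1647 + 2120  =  3767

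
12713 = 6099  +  6614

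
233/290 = 233/290  =  0.80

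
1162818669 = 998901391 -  - 163917278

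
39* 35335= 1378065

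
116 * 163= 18908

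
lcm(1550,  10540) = 52700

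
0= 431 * 0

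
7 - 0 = 7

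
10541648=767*13744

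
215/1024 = 215/1024 = 0.21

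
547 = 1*547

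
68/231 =68/231 = 0.29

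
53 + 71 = 124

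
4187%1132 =791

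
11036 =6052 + 4984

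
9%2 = 1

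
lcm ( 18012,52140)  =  990660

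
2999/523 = 2999/523  =  5.73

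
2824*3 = 8472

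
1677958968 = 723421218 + 954537750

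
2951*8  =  23608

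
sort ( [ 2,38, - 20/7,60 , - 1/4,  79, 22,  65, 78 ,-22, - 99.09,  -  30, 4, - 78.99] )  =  [-99.09,- 78.99, - 30 ,-22,-20/7,-1/4 , 2,  4,22, 38 , 60, 65, 78,79 ] 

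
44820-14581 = 30239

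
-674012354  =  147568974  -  821581328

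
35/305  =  7/61 = 0.11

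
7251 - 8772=-1521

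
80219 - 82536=- 2317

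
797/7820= 797/7820 = 0.10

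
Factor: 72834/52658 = 3^1*61^1*113^( - 1)*199^1*233^(-1 )=36417/26329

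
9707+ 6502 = 16209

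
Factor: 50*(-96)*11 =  - 2^6 * 3^1*5^2*  11^1 = - 52800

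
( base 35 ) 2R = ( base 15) 67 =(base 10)97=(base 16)61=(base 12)81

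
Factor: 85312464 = 2^4 * 3^1*71^1*25033^1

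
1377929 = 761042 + 616887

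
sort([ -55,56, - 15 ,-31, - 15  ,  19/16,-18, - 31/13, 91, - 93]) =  [-93,  -  55,-31,-18,-15,-15, - 31/13,19/16,56 , 91]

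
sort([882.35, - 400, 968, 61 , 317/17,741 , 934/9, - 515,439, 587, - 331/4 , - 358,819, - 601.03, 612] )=[- 601.03 , - 515, - 400,-358, - 331/4,317/17,61, 934/9, 439, 587,612, 741, 819, 882.35, 968]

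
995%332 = 331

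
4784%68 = 24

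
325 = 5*65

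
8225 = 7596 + 629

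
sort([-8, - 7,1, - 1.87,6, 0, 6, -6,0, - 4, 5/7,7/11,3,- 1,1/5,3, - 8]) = [ -8, - 8, - 7 ,  -  6,- 4, - 1.87, - 1,0 , 0,1/5,7/11, 5/7, 1, 3,3,6,6 ] 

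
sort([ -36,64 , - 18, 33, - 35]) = [-36, - 35,  -  18, 33, 64] 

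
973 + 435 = 1408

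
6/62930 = 3/31465 = 0.00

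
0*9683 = 0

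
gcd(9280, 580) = 580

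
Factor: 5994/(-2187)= - 2^1*3^(  -  3)  *37^1  =  - 74/27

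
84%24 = 12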